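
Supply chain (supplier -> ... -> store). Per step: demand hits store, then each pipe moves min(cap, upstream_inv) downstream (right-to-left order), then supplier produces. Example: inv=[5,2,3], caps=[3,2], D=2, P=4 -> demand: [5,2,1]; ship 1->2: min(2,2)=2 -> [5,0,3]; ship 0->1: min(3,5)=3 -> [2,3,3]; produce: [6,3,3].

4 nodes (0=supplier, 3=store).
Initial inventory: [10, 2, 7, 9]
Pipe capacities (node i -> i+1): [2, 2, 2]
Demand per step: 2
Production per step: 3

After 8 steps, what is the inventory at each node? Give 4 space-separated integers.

Step 1: demand=2,sold=2 ship[2->3]=2 ship[1->2]=2 ship[0->1]=2 prod=3 -> inv=[11 2 7 9]
Step 2: demand=2,sold=2 ship[2->3]=2 ship[1->2]=2 ship[0->1]=2 prod=3 -> inv=[12 2 7 9]
Step 3: demand=2,sold=2 ship[2->3]=2 ship[1->2]=2 ship[0->1]=2 prod=3 -> inv=[13 2 7 9]
Step 4: demand=2,sold=2 ship[2->3]=2 ship[1->2]=2 ship[0->1]=2 prod=3 -> inv=[14 2 7 9]
Step 5: demand=2,sold=2 ship[2->3]=2 ship[1->2]=2 ship[0->1]=2 prod=3 -> inv=[15 2 7 9]
Step 6: demand=2,sold=2 ship[2->3]=2 ship[1->2]=2 ship[0->1]=2 prod=3 -> inv=[16 2 7 9]
Step 7: demand=2,sold=2 ship[2->3]=2 ship[1->2]=2 ship[0->1]=2 prod=3 -> inv=[17 2 7 9]
Step 8: demand=2,sold=2 ship[2->3]=2 ship[1->2]=2 ship[0->1]=2 prod=3 -> inv=[18 2 7 9]

18 2 7 9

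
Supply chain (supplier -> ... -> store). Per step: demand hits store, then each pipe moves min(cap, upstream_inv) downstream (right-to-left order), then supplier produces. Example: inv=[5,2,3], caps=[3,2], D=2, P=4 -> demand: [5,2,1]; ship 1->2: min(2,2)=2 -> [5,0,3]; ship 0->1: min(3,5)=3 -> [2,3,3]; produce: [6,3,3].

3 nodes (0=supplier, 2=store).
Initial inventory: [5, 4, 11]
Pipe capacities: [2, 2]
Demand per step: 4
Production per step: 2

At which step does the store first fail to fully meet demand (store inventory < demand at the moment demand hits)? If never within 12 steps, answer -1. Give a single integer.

Step 1: demand=4,sold=4 ship[1->2]=2 ship[0->1]=2 prod=2 -> [5 4 9]
Step 2: demand=4,sold=4 ship[1->2]=2 ship[0->1]=2 prod=2 -> [5 4 7]
Step 3: demand=4,sold=4 ship[1->2]=2 ship[0->1]=2 prod=2 -> [5 4 5]
Step 4: demand=4,sold=4 ship[1->2]=2 ship[0->1]=2 prod=2 -> [5 4 3]
Step 5: demand=4,sold=3 ship[1->2]=2 ship[0->1]=2 prod=2 -> [5 4 2]
Step 6: demand=4,sold=2 ship[1->2]=2 ship[0->1]=2 prod=2 -> [5 4 2]
Step 7: demand=4,sold=2 ship[1->2]=2 ship[0->1]=2 prod=2 -> [5 4 2]
Step 8: demand=4,sold=2 ship[1->2]=2 ship[0->1]=2 prod=2 -> [5 4 2]
Step 9: demand=4,sold=2 ship[1->2]=2 ship[0->1]=2 prod=2 -> [5 4 2]
Step 10: demand=4,sold=2 ship[1->2]=2 ship[0->1]=2 prod=2 -> [5 4 2]
Step 11: demand=4,sold=2 ship[1->2]=2 ship[0->1]=2 prod=2 -> [5 4 2]
Step 12: demand=4,sold=2 ship[1->2]=2 ship[0->1]=2 prod=2 -> [5 4 2]
First stockout at step 5

5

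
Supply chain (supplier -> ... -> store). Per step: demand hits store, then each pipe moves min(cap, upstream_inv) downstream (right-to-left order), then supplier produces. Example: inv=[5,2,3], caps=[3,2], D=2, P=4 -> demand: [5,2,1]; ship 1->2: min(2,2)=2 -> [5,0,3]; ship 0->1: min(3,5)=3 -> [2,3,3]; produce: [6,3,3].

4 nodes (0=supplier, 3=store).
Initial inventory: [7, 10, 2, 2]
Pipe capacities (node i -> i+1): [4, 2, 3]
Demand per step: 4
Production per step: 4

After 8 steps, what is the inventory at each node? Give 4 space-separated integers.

Step 1: demand=4,sold=2 ship[2->3]=2 ship[1->2]=2 ship[0->1]=4 prod=4 -> inv=[7 12 2 2]
Step 2: demand=4,sold=2 ship[2->3]=2 ship[1->2]=2 ship[0->1]=4 prod=4 -> inv=[7 14 2 2]
Step 3: demand=4,sold=2 ship[2->3]=2 ship[1->2]=2 ship[0->1]=4 prod=4 -> inv=[7 16 2 2]
Step 4: demand=4,sold=2 ship[2->3]=2 ship[1->2]=2 ship[0->1]=4 prod=4 -> inv=[7 18 2 2]
Step 5: demand=4,sold=2 ship[2->3]=2 ship[1->2]=2 ship[0->1]=4 prod=4 -> inv=[7 20 2 2]
Step 6: demand=4,sold=2 ship[2->3]=2 ship[1->2]=2 ship[0->1]=4 prod=4 -> inv=[7 22 2 2]
Step 7: demand=4,sold=2 ship[2->3]=2 ship[1->2]=2 ship[0->1]=4 prod=4 -> inv=[7 24 2 2]
Step 8: demand=4,sold=2 ship[2->3]=2 ship[1->2]=2 ship[0->1]=4 prod=4 -> inv=[7 26 2 2]

7 26 2 2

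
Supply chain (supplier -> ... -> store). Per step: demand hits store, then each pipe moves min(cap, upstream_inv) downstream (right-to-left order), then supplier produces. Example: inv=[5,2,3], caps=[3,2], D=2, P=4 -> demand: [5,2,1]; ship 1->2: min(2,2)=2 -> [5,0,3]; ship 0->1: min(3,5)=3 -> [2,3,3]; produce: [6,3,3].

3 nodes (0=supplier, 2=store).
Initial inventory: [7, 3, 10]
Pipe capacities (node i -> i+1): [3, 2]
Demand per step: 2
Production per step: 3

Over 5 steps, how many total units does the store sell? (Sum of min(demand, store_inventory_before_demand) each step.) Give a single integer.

Answer: 10

Derivation:
Step 1: sold=2 (running total=2) -> [7 4 10]
Step 2: sold=2 (running total=4) -> [7 5 10]
Step 3: sold=2 (running total=6) -> [7 6 10]
Step 4: sold=2 (running total=8) -> [7 7 10]
Step 5: sold=2 (running total=10) -> [7 8 10]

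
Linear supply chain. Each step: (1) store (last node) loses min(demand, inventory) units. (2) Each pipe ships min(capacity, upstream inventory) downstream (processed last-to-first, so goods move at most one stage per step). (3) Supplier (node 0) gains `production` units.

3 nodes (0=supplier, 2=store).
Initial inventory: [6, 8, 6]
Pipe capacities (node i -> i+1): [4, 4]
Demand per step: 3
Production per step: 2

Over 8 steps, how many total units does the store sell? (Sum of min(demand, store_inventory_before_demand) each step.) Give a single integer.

Answer: 24

Derivation:
Step 1: sold=3 (running total=3) -> [4 8 7]
Step 2: sold=3 (running total=6) -> [2 8 8]
Step 3: sold=3 (running total=9) -> [2 6 9]
Step 4: sold=3 (running total=12) -> [2 4 10]
Step 5: sold=3 (running total=15) -> [2 2 11]
Step 6: sold=3 (running total=18) -> [2 2 10]
Step 7: sold=3 (running total=21) -> [2 2 9]
Step 8: sold=3 (running total=24) -> [2 2 8]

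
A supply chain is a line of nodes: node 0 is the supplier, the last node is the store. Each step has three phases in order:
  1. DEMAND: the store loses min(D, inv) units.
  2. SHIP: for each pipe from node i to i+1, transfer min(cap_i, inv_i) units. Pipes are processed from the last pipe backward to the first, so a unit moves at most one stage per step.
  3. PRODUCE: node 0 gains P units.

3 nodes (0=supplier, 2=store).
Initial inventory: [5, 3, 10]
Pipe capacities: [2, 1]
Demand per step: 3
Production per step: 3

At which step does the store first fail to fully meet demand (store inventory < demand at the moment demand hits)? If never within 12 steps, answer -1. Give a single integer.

Step 1: demand=3,sold=3 ship[1->2]=1 ship[0->1]=2 prod=3 -> [6 4 8]
Step 2: demand=3,sold=3 ship[1->2]=1 ship[0->1]=2 prod=3 -> [7 5 6]
Step 3: demand=3,sold=3 ship[1->2]=1 ship[0->1]=2 prod=3 -> [8 6 4]
Step 4: demand=3,sold=3 ship[1->2]=1 ship[0->1]=2 prod=3 -> [9 7 2]
Step 5: demand=3,sold=2 ship[1->2]=1 ship[0->1]=2 prod=3 -> [10 8 1]
Step 6: demand=3,sold=1 ship[1->2]=1 ship[0->1]=2 prod=3 -> [11 9 1]
Step 7: demand=3,sold=1 ship[1->2]=1 ship[0->1]=2 prod=3 -> [12 10 1]
Step 8: demand=3,sold=1 ship[1->2]=1 ship[0->1]=2 prod=3 -> [13 11 1]
Step 9: demand=3,sold=1 ship[1->2]=1 ship[0->1]=2 prod=3 -> [14 12 1]
Step 10: demand=3,sold=1 ship[1->2]=1 ship[0->1]=2 prod=3 -> [15 13 1]
Step 11: demand=3,sold=1 ship[1->2]=1 ship[0->1]=2 prod=3 -> [16 14 1]
Step 12: demand=3,sold=1 ship[1->2]=1 ship[0->1]=2 prod=3 -> [17 15 1]
First stockout at step 5

5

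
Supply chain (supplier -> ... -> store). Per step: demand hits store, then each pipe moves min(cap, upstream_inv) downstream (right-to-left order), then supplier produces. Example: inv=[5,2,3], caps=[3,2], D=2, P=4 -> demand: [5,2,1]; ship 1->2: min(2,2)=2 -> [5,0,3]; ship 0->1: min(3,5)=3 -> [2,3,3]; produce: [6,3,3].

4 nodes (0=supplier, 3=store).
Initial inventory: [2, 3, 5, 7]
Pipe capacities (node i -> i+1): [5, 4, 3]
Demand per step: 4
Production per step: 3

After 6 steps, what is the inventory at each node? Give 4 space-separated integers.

Step 1: demand=4,sold=4 ship[2->3]=3 ship[1->2]=3 ship[0->1]=2 prod=3 -> inv=[3 2 5 6]
Step 2: demand=4,sold=4 ship[2->3]=3 ship[1->2]=2 ship[0->1]=3 prod=3 -> inv=[3 3 4 5]
Step 3: demand=4,sold=4 ship[2->3]=3 ship[1->2]=3 ship[0->1]=3 prod=3 -> inv=[3 3 4 4]
Step 4: demand=4,sold=4 ship[2->3]=3 ship[1->2]=3 ship[0->1]=3 prod=3 -> inv=[3 3 4 3]
Step 5: demand=4,sold=3 ship[2->3]=3 ship[1->2]=3 ship[0->1]=3 prod=3 -> inv=[3 3 4 3]
Step 6: demand=4,sold=3 ship[2->3]=3 ship[1->2]=3 ship[0->1]=3 prod=3 -> inv=[3 3 4 3]

3 3 4 3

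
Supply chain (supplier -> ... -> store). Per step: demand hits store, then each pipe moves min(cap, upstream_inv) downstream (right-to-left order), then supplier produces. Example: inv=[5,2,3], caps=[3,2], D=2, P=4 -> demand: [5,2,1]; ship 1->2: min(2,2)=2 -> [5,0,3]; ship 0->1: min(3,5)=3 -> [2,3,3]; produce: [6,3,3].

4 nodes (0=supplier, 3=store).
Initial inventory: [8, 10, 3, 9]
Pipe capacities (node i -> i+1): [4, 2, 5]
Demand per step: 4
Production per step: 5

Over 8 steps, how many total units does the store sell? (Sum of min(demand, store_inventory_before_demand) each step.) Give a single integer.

Step 1: sold=4 (running total=4) -> [9 12 2 8]
Step 2: sold=4 (running total=8) -> [10 14 2 6]
Step 3: sold=4 (running total=12) -> [11 16 2 4]
Step 4: sold=4 (running total=16) -> [12 18 2 2]
Step 5: sold=2 (running total=18) -> [13 20 2 2]
Step 6: sold=2 (running total=20) -> [14 22 2 2]
Step 7: sold=2 (running total=22) -> [15 24 2 2]
Step 8: sold=2 (running total=24) -> [16 26 2 2]

Answer: 24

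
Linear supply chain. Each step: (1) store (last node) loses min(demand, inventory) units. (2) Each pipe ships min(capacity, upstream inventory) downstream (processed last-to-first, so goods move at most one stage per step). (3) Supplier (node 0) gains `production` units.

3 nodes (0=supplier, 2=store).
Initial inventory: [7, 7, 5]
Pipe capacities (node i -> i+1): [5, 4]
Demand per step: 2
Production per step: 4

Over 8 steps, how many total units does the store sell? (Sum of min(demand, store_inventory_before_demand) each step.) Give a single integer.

Answer: 16

Derivation:
Step 1: sold=2 (running total=2) -> [6 8 7]
Step 2: sold=2 (running total=4) -> [5 9 9]
Step 3: sold=2 (running total=6) -> [4 10 11]
Step 4: sold=2 (running total=8) -> [4 10 13]
Step 5: sold=2 (running total=10) -> [4 10 15]
Step 6: sold=2 (running total=12) -> [4 10 17]
Step 7: sold=2 (running total=14) -> [4 10 19]
Step 8: sold=2 (running total=16) -> [4 10 21]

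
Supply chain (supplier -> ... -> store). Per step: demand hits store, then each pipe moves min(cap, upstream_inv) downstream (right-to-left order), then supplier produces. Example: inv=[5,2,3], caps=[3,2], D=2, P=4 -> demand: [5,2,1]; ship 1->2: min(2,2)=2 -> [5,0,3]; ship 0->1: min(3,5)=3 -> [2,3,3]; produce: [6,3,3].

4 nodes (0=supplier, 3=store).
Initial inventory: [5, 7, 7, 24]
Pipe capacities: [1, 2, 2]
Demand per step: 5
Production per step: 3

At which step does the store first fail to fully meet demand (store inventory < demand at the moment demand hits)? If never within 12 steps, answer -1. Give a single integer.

Step 1: demand=5,sold=5 ship[2->3]=2 ship[1->2]=2 ship[0->1]=1 prod=3 -> [7 6 7 21]
Step 2: demand=5,sold=5 ship[2->3]=2 ship[1->2]=2 ship[0->1]=1 prod=3 -> [9 5 7 18]
Step 3: demand=5,sold=5 ship[2->3]=2 ship[1->2]=2 ship[0->1]=1 prod=3 -> [11 4 7 15]
Step 4: demand=5,sold=5 ship[2->3]=2 ship[1->2]=2 ship[0->1]=1 prod=3 -> [13 3 7 12]
Step 5: demand=5,sold=5 ship[2->3]=2 ship[1->2]=2 ship[0->1]=1 prod=3 -> [15 2 7 9]
Step 6: demand=5,sold=5 ship[2->3]=2 ship[1->2]=2 ship[0->1]=1 prod=3 -> [17 1 7 6]
Step 7: demand=5,sold=5 ship[2->3]=2 ship[1->2]=1 ship[0->1]=1 prod=3 -> [19 1 6 3]
Step 8: demand=5,sold=3 ship[2->3]=2 ship[1->2]=1 ship[0->1]=1 prod=3 -> [21 1 5 2]
Step 9: demand=5,sold=2 ship[2->3]=2 ship[1->2]=1 ship[0->1]=1 prod=3 -> [23 1 4 2]
Step 10: demand=5,sold=2 ship[2->3]=2 ship[1->2]=1 ship[0->1]=1 prod=3 -> [25 1 3 2]
Step 11: demand=5,sold=2 ship[2->3]=2 ship[1->2]=1 ship[0->1]=1 prod=3 -> [27 1 2 2]
Step 12: demand=5,sold=2 ship[2->3]=2 ship[1->2]=1 ship[0->1]=1 prod=3 -> [29 1 1 2]
First stockout at step 8

8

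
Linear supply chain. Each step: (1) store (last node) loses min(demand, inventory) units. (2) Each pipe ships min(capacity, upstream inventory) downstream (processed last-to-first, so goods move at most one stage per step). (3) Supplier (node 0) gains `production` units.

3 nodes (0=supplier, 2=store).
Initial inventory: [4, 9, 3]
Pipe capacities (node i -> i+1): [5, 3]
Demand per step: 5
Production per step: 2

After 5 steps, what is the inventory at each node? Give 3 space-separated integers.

Step 1: demand=5,sold=3 ship[1->2]=3 ship[0->1]=4 prod=2 -> inv=[2 10 3]
Step 2: demand=5,sold=3 ship[1->2]=3 ship[0->1]=2 prod=2 -> inv=[2 9 3]
Step 3: demand=5,sold=3 ship[1->2]=3 ship[0->1]=2 prod=2 -> inv=[2 8 3]
Step 4: demand=5,sold=3 ship[1->2]=3 ship[0->1]=2 prod=2 -> inv=[2 7 3]
Step 5: demand=5,sold=3 ship[1->2]=3 ship[0->1]=2 prod=2 -> inv=[2 6 3]

2 6 3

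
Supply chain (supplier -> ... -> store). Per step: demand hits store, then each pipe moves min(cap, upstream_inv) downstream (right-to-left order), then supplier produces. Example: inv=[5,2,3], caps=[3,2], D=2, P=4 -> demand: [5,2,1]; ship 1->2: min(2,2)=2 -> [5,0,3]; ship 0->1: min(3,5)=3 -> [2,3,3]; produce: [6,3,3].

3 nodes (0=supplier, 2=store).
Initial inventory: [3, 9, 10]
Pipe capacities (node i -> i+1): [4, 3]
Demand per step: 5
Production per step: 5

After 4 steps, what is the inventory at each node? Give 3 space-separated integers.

Step 1: demand=5,sold=5 ship[1->2]=3 ship[0->1]=3 prod=5 -> inv=[5 9 8]
Step 2: demand=5,sold=5 ship[1->2]=3 ship[0->1]=4 prod=5 -> inv=[6 10 6]
Step 3: demand=5,sold=5 ship[1->2]=3 ship[0->1]=4 prod=5 -> inv=[7 11 4]
Step 4: demand=5,sold=4 ship[1->2]=3 ship[0->1]=4 prod=5 -> inv=[8 12 3]

8 12 3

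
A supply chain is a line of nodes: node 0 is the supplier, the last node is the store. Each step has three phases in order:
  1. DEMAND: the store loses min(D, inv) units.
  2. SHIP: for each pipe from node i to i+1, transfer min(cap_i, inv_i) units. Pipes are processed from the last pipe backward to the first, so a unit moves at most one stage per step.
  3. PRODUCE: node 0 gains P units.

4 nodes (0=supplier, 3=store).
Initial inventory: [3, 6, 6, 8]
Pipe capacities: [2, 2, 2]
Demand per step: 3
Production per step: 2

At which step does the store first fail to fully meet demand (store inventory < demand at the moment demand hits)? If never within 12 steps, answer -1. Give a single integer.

Step 1: demand=3,sold=3 ship[2->3]=2 ship[1->2]=2 ship[0->1]=2 prod=2 -> [3 6 6 7]
Step 2: demand=3,sold=3 ship[2->3]=2 ship[1->2]=2 ship[0->1]=2 prod=2 -> [3 6 6 6]
Step 3: demand=3,sold=3 ship[2->3]=2 ship[1->2]=2 ship[0->1]=2 prod=2 -> [3 6 6 5]
Step 4: demand=3,sold=3 ship[2->3]=2 ship[1->2]=2 ship[0->1]=2 prod=2 -> [3 6 6 4]
Step 5: demand=3,sold=3 ship[2->3]=2 ship[1->2]=2 ship[0->1]=2 prod=2 -> [3 6 6 3]
Step 6: demand=3,sold=3 ship[2->3]=2 ship[1->2]=2 ship[0->1]=2 prod=2 -> [3 6 6 2]
Step 7: demand=3,sold=2 ship[2->3]=2 ship[1->2]=2 ship[0->1]=2 prod=2 -> [3 6 6 2]
Step 8: demand=3,sold=2 ship[2->3]=2 ship[1->2]=2 ship[0->1]=2 prod=2 -> [3 6 6 2]
Step 9: demand=3,sold=2 ship[2->3]=2 ship[1->2]=2 ship[0->1]=2 prod=2 -> [3 6 6 2]
Step 10: demand=3,sold=2 ship[2->3]=2 ship[1->2]=2 ship[0->1]=2 prod=2 -> [3 6 6 2]
Step 11: demand=3,sold=2 ship[2->3]=2 ship[1->2]=2 ship[0->1]=2 prod=2 -> [3 6 6 2]
Step 12: demand=3,sold=2 ship[2->3]=2 ship[1->2]=2 ship[0->1]=2 prod=2 -> [3 6 6 2]
First stockout at step 7

7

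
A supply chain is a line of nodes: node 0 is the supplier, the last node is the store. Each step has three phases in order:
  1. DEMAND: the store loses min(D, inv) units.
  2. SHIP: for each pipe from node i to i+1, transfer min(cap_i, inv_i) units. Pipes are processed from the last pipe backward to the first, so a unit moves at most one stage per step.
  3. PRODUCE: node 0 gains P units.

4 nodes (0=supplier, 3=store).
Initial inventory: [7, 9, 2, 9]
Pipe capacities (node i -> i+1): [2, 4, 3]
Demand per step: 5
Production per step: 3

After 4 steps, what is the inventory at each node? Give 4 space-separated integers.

Step 1: demand=5,sold=5 ship[2->3]=2 ship[1->2]=4 ship[0->1]=2 prod=3 -> inv=[8 7 4 6]
Step 2: demand=5,sold=5 ship[2->3]=3 ship[1->2]=4 ship[0->1]=2 prod=3 -> inv=[9 5 5 4]
Step 3: demand=5,sold=4 ship[2->3]=3 ship[1->2]=4 ship[0->1]=2 prod=3 -> inv=[10 3 6 3]
Step 4: demand=5,sold=3 ship[2->3]=3 ship[1->2]=3 ship[0->1]=2 prod=3 -> inv=[11 2 6 3]

11 2 6 3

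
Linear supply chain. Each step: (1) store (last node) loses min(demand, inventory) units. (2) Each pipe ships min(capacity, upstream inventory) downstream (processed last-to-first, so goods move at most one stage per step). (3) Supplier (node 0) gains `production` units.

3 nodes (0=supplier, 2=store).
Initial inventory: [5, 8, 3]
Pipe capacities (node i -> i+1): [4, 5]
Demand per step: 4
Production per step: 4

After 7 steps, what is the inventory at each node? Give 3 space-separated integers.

Step 1: demand=4,sold=3 ship[1->2]=5 ship[0->1]=4 prod=4 -> inv=[5 7 5]
Step 2: demand=4,sold=4 ship[1->2]=5 ship[0->1]=4 prod=4 -> inv=[5 6 6]
Step 3: demand=4,sold=4 ship[1->2]=5 ship[0->1]=4 prod=4 -> inv=[5 5 7]
Step 4: demand=4,sold=4 ship[1->2]=5 ship[0->1]=4 prod=4 -> inv=[5 4 8]
Step 5: demand=4,sold=4 ship[1->2]=4 ship[0->1]=4 prod=4 -> inv=[5 4 8]
Step 6: demand=4,sold=4 ship[1->2]=4 ship[0->1]=4 prod=4 -> inv=[5 4 8]
Step 7: demand=4,sold=4 ship[1->2]=4 ship[0->1]=4 prod=4 -> inv=[5 4 8]

5 4 8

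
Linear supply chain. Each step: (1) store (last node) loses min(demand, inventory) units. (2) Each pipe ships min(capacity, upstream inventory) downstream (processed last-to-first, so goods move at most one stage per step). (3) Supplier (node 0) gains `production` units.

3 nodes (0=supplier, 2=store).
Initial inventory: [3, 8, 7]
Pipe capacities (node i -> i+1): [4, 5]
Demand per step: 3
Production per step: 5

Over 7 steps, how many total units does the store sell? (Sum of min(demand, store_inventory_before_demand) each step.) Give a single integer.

Step 1: sold=3 (running total=3) -> [5 6 9]
Step 2: sold=3 (running total=6) -> [6 5 11]
Step 3: sold=3 (running total=9) -> [7 4 13]
Step 4: sold=3 (running total=12) -> [8 4 14]
Step 5: sold=3 (running total=15) -> [9 4 15]
Step 6: sold=3 (running total=18) -> [10 4 16]
Step 7: sold=3 (running total=21) -> [11 4 17]

Answer: 21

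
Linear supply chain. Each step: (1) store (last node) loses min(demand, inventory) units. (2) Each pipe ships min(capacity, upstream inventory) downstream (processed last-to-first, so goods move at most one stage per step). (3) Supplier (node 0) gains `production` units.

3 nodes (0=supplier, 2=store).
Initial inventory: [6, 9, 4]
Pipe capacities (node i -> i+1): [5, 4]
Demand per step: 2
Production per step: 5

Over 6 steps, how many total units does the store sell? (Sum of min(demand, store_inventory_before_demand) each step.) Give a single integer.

Answer: 12

Derivation:
Step 1: sold=2 (running total=2) -> [6 10 6]
Step 2: sold=2 (running total=4) -> [6 11 8]
Step 3: sold=2 (running total=6) -> [6 12 10]
Step 4: sold=2 (running total=8) -> [6 13 12]
Step 5: sold=2 (running total=10) -> [6 14 14]
Step 6: sold=2 (running total=12) -> [6 15 16]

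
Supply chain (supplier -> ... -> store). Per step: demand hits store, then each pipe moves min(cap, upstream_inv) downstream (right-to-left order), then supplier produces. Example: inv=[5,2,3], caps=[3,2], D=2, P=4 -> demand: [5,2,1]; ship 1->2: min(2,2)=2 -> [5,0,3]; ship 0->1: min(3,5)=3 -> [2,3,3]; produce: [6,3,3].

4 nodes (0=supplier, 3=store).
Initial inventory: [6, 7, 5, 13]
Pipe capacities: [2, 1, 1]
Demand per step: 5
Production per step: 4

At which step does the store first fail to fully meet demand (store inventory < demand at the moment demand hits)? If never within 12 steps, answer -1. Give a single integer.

Step 1: demand=5,sold=5 ship[2->3]=1 ship[1->2]=1 ship[0->1]=2 prod=4 -> [8 8 5 9]
Step 2: demand=5,sold=5 ship[2->3]=1 ship[1->2]=1 ship[0->1]=2 prod=4 -> [10 9 5 5]
Step 3: demand=5,sold=5 ship[2->3]=1 ship[1->2]=1 ship[0->1]=2 prod=4 -> [12 10 5 1]
Step 4: demand=5,sold=1 ship[2->3]=1 ship[1->2]=1 ship[0->1]=2 prod=4 -> [14 11 5 1]
Step 5: demand=5,sold=1 ship[2->3]=1 ship[1->2]=1 ship[0->1]=2 prod=4 -> [16 12 5 1]
Step 6: demand=5,sold=1 ship[2->3]=1 ship[1->2]=1 ship[0->1]=2 prod=4 -> [18 13 5 1]
Step 7: demand=5,sold=1 ship[2->3]=1 ship[1->2]=1 ship[0->1]=2 prod=4 -> [20 14 5 1]
Step 8: demand=5,sold=1 ship[2->3]=1 ship[1->2]=1 ship[0->1]=2 prod=4 -> [22 15 5 1]
Step 9: demand=5,sold=1 ship[2->3]=1 ship[1->2]=1 ship[0->1]=2 prod=4 -> [24 16 5 1]
Step 10: demand=5,sold=1 ship[2->3]=1 ship[1->2]=1 ship[0->1]=2 prod=4 -> [26 17 5 1]
Step 11: demand=5,sold=1 ship[2->3]=1 ship[1->2]=1 ship[0->1]=2 prod=4 -> [28 18 5 1]
Step 12: demand=5,sold=1 ship[2->3]=1 ship[1->2]=1 ship[0->1]=2 prod=4 -> [30 19 5 1]
First stockout at step 4

4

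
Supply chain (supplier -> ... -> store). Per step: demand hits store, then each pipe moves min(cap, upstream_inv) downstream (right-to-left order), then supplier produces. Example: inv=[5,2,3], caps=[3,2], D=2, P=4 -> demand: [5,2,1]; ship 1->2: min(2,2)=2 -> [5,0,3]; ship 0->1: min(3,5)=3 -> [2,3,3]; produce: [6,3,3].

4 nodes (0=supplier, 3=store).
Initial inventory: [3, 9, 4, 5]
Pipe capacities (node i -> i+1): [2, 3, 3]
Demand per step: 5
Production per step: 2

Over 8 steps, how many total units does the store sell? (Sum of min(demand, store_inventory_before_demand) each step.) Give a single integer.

Step 1: sold=5 (running total=5) -> [3 8 4 3]
Step 2: sold=3 (running total=8) -> [3 7 4 3]
Step 3: sold=3 (running total=11) -> [3 6 4 3]
Step 4: sold=3 (running total=14) -> [3 5 4 3]
Step 5: sold=3 (running total=17) -> [3 4 4 3]
Step 6: sold=3 (running total=20) -> [3 3 4 3]
Step 7: sold=3 (running total=23) -> [3 2 4 3]
Step 8: sold=3 (running total=26) -> [3 2 3 3]

Answer: 26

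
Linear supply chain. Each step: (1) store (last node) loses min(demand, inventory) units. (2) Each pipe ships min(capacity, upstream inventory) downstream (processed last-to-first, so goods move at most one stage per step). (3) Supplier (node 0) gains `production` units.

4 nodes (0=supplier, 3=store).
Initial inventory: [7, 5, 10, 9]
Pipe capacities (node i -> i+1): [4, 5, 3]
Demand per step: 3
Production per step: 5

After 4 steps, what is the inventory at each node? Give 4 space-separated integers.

Step 1: demand=3,sold=3 ship[2->3]=3 ship[1->2]=5 ship[0->1]=4 prod=5 -> inv=[8 4 12 9]
Step 2: demand=3,sold=3 ship[2->3]=3 ship[1->2]=4 ship[0->1]=4 prod=5 -> inv=[9 4 13 9]
Step 3: demand=3,sold=3 ship[2->3]=3 ship[1->2]=4 ship[0->1]=4 prod=5 -> inv=[10 4 14 9]
Step 4: demand=3,sold=3 ship[2->3]=3 ship[1->2]=4 ship[0->1]=4 prod=5 -> inv=[11 4 15 9]

11 4 15 9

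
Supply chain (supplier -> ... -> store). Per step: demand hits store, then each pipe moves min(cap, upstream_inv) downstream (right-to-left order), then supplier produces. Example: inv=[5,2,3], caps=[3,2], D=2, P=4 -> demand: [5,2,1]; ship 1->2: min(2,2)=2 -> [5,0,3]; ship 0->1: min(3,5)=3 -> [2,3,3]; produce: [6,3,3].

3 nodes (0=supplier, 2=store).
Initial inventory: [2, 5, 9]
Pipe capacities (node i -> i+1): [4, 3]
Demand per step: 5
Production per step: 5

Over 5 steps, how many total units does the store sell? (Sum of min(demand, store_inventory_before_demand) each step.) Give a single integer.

Answer: 21

Derivation:
Step 1: sold=5 (running total=5) -> [5 4 7]
Step 2: sold=5 (running total=10) -> [6 5 5]
Step 3: sold=5 (running total=15) -> [7 6 3]
Step 4: sold=3 (running total=18) -> [8 7 3]
Step 5: sold=3 (running total=21) -> [9 8 3]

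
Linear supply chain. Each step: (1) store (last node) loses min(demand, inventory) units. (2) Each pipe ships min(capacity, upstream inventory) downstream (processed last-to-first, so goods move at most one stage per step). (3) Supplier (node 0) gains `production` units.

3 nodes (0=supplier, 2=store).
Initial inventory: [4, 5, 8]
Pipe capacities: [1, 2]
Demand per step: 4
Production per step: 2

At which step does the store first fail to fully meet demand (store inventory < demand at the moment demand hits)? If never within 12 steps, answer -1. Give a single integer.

Step 1: demand=4,sold=4 ship[1->2]=2 ship[0->1]=1 prod=2 -> [5 4 6]
Step 2: demand=4,sold=4 ship[1->2]=2 ship[0->1]=1 prod=2 -> [6 3 4]
Step 3: demand=4,sold=4 ship[1->2]=2 ship[0->1]=1 prod=2 -> [7 2 2]
Step 4: demand=4,sold=2 ship[1->2]=2 ship[0->1]=1 prod=2 -> [8 1 2]
Step 5: demand=4,sold=2 ship[1->2]=1 ship[0->1]=1 prod=2 -> [9 1 1]
Step 6: demand=4,sold=1 ship[1->2]=1 ship[0->1]=1 prod=2 -> [10 1 1]
Step 7: demand=4,sold=1 ship[1->2]=1 ship[0->1]=1 prod=2 -> [11 1 1]
Step 8: demand=4,sold=1 ship[1->2]=1 ship[0->1]=1 prod=2 -> [12 1 1]
Step 9: demand=4,sold=1 ship[1->2]=1 ship[0->1]=1 prod=2 -> [13 1 1]
Step 10: demand=4,sold=1 ship[1->2]=1 ship[0->1]=1 prod=2 -> [14 1 1]
Step 11: demand=4,sold=1 ship[1->2]=1 ship[0->1]=1 prod=2 -> [15 1 1]
Step 12: demand=4,sold=1 ship[1->2]=1 ship[0->1]=1 prod=2 -> [16 1 1]
First stockout at step 4

4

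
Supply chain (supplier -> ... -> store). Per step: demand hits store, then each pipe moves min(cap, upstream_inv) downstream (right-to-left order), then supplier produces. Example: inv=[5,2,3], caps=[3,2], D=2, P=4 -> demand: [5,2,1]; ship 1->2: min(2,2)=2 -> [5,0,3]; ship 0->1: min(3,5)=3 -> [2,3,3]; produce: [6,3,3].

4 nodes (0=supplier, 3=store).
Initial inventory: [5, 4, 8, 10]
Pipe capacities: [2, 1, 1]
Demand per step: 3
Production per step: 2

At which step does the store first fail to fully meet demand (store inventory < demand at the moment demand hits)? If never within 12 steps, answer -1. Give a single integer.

Step 1: demand=3,sold=3 ship[2->3]=1 ship[1->2]=1 ship[0->1]=2 prod=2 -> [5 5 8 8]
Step 2: demand=3,sold=3 ship[2->3]=1 ship[1->2]=1 ship[0->1]=2 prod=2 -> [5 6 8 6]
Step 3: demand=3,sold=3 ship[2->3]=1 ship[1->2]=1 ship[0->1]=2 prod=2 -> [5 7 8 4]
Step 4: demand=3,sold=3 ship[2->3]=1 ship[1->2]=1 ship[0->1]=2 prod=2 -> [5 8 8 2]
Step 5: demand=3,sold=2 ship[2->3]=1 ship[1->2]=1 ship[0->1]=2 prod=2 -> [5 9 8 1]
Step 6: demand=3,sold=1 ship[2->3]=1 ship[1->2]=1 ship[0->1]=2 prod=2 -> [5 10 8 1]
Step 7: demand=3,sold=1 ship[2->3]=1 ship[1->2]=1 ship[0->1]=2 prod=2 -> [5 11 8 1]
Step 8: demand=3,sold=1 ship[2->3]=1 ship[1->2]=1 ship[0->1]=2 prod=2 -> [5 12 8 1]
Step 9: demand=3,sold=1 ship[2->3]=1 ship[1->2]=1 ship[0->1]=2 prod=2 -> [5 13 8 1]
Step 10: demand=3,sold=1 ship[2->3]=1 ship[1->2]=1 ship[0->1]=2 prod=2 -> [5 14 8 1]
Step 11: demand=3,sold=1 ship[2->3]=1 ship[1->2]=1 ship[0->1]=2 prod=2 -> [5 15 8 1]
Step 12: demand=3,sold=1 ship[2->3]=1 ship[1->2]=1 ship[0->1]=2 prod=2 -> [5 16 8 1]
First stockout at step 5

5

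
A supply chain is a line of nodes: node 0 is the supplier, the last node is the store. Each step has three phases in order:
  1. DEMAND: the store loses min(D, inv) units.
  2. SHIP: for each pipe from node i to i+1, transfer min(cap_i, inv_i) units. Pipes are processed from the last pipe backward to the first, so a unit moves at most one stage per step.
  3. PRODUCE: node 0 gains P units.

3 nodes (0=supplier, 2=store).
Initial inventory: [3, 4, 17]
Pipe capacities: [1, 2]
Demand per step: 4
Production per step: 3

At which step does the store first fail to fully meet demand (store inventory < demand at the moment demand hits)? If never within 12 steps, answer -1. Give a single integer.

Step 1: demand=4,sold=4 ship[1->2]=2 ship[0->1]=1 prod=3 -> [5 3 15]
Step 2: demand=4,sold=4 ship[1->2]=2 ship[0->1]=1 prod=3 -> [7 2 13]
Step 3: demand=4,sold=4 ship[1->2]=2 ship[0->1]=1 prod=3 -> [9 1 11]
Step 4: demand=4,sold=4 ship[1->2]=1 ship[0->1]=1 prod=3 -> [11 1 8]
Step 5: demand=4,sold=4 ship[1->2]=1 ship[0->1]=1 prod=3 -> [13 1 5]
Step 6: demand=4,sold=4 ship[1->2]=1 ship[0->1]=1 prod=3 -> [15 1 2]
Step 7: demand=4,sold=2 ship[1->2]=1 ship[0->1]=1 prod=3 -> [17 1 1]
Step 8: demand=4,sold=1 ship[1->2]=1 ship[0->1]=1 prod=3 -> [19 1 1]
Step 9: demand=4,sold=1 ship[1->2]=1 ship[0->1]=1 prod=3 -> [21 1 1]
Step 10: demand=4,sold=1 ship[1->2]=1 ship[0->1]=1 prod=3 -> [23 1 1]
Step 11: demand=4,sold=1 ship[1->2]=1 ship[0->1]=1 prod=3 -> [25 1 1]
Step 12: demand=4,sold=1 ship[1->2]=1 ship[0->1]=1 prod=3 -> [27 1 1]
First stockout at step 7

7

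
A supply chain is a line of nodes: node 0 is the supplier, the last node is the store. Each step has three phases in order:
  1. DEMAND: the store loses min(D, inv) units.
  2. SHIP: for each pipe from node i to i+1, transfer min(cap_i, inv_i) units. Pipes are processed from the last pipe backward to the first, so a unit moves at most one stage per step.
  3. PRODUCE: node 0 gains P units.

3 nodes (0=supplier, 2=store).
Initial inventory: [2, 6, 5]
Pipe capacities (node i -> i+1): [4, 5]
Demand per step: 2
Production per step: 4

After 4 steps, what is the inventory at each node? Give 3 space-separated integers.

Step 1: demand=2,sold=2 ship[1->2]=5 ship[0->1]=2 prod=4 -> inv=[4 3 8]
Step 2: demand=2,sold=2 ship[1->2]=3 ship[0->1]=4 prod=4 -> inv=[4 4 9]
Step 3: demand=2,sold=2 ship[1->2]=4 ship[0->1]=4 prod=4 -> inv=[4 4 11]
Step 4: demand=2,sold=2 ship[1->2]=4 ship[0->1]=4 prod=4 -> inv=[4 4 13]

4 4 13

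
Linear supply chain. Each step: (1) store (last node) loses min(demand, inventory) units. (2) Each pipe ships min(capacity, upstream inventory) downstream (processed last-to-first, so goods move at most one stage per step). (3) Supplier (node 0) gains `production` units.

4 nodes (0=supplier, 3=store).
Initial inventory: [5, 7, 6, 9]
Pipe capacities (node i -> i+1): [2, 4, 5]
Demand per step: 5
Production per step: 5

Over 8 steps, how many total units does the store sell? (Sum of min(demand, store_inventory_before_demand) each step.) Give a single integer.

Step 1: sold=5 (running total=5) -> [8 5 5 9]
Step 2: sold=5 (running total=10) -> [11 3 4 9]
Step 3: sold=5 (running total=15) -> [14 2 3 8]
Step 4: sold=5 (running total=20) -> [17 2 2 6]
Step 5: sold=5 (running total=25) -> [20 2 2 3]
Step 6: sold=3 (running total=28) -> [23 2 2 2]
Step 7: sold=2 (running total=30) -> [26 2 2 2]
Step 8: sold=2 (running total=32) -> [29 2 2 2]

Answer: 32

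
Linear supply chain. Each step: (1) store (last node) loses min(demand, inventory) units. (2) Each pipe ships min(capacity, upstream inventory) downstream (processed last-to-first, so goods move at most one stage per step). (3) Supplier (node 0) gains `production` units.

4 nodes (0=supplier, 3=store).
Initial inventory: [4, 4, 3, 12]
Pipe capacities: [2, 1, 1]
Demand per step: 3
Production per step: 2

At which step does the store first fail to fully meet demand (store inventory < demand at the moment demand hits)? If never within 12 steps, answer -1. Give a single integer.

Step 1: demand=3,sold=3 ship[2->3]=1 ship[1->2]=1 ship[0->1]=2 prod=2 -> [4 5 3 10]
Step 2: demand=3,sold=3 ship[2->3]=1 ship[1->2]=1 ship[0->1]=2 prod=2 -> [4 6 3 8]
Step 3: demand=3,sold=3 ship[2->3]=1 ship[1->2]=1 ship[0->1]=2 prod=2 -> [4 7 3 6]
Step 4: demand=3,sold=3 ship[2->3]=1 ship[1->2]=1 ship[0->1]=2 prod=2 -> [4 8 3 4]
Step 5: demand=3,sold=3 ship[2->3]=1 ship[1->2]=1 ship[0->1]=2 prod=2 -> [4 9 3 2]
Step 6: demand=3,sold=2 ship[2->3]=1 ship[1->2]=1 ship[0->1]=2 prod=2 -> [4 10 3 1]
Step 7: demand=3,sold=1 ship[2->3]=1 ship[1->2]=1 ship[0->1]=2 prod=2 -> [4 11 3 1]
Step 8: demand=3,sold=1 ship[2->3]=1 ship[1->2]=1 ship[0->1]=2 prod=2 -> [4 12 3 1]
Step 9: demand=3,sold=1 ship[2->3]=1 ship[1->2]=1 ship[0->1]=2 prod=2 -> [4 13 3 1]
Step 10: demand=3,sold=1 ship[2->3]=1 ship[1->2]=1 ship[0->1]=2 prod=2 -> [4 14 3 1]
Step 11: demand=3,sold=1 ship[2->3]=1 ship[1->2]=1 ship[0->1]=2 prod=2 -> [4 15 3 1]
Step 12: demand=3,sold=1 ship[2->3]=1 ship[1->2]=1 ship[0->1]=2 prod=2 -> [4 16 3 1]
First stockout at step 6

6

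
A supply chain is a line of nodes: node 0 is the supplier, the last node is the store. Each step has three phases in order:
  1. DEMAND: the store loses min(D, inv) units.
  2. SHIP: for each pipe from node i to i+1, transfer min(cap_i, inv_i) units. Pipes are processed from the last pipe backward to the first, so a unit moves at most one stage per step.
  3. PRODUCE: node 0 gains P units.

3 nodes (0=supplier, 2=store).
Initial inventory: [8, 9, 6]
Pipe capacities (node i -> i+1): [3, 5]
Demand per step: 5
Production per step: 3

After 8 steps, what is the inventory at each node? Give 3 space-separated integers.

Step 1: demand=5,sold=5 ship[1->2]=5 ship[0->1]=3 prod=3 -> inv=[8 7 6]
Step 2: demand=5,sold=5 ship[1->2]=5 ship[0->1]=3 prod=3 -> inv=[8 5 6]
Step 3: demand=5,sold=5 ship[1->2]=5 ship[0->1]=3 prod=3 -> inv=[8 3 6]
Step 4: demand=5,sold=5 ship[1->2]=3 ship[0->1]=3 prod=3 -> inv=[8 3 4]
Step 5: demand=5,sold=4 ship[1->2]=3 ship[0->1]=3 prod=3 -> inv=[8 3 3]
Step 6: demand=5,sold=3 ship[1->2]=3 ship[0->1]=3 prod=3 -> inv=[8 3 3]
Step 7: demand=5,sold=3 ship[1->2]=3 ship[0->1]=3 prod=3 -> inv=[8 3 3]
Step 8: demand=5,sold=3 ship[1->2]=3 ship[0->1]=3 prod=3 -> inv=[8 3 3]

8 3 3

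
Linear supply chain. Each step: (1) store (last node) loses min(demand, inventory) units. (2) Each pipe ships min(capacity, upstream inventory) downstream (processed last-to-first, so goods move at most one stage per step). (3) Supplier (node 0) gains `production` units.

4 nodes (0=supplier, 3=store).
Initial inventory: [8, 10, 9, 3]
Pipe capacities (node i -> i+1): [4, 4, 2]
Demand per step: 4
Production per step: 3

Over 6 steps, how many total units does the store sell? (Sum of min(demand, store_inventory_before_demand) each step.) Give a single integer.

Answer: 13

Derivation:
Step 1: sold=3 (running total=3) -> [7 10 11 2]
Step 2: sold=2 (running total=5) -> [6 10 13 2]
Step 3: sold=2 (running total=7) -> [5 10 15 2]
Step 4: sold=2 (running total=9) -> [4 10 17 2]
Step 5: sold=2 (running total=11) -> [3 10 19 2]
Step 6: sold=2 (running total=13) -> [3 9 21 2]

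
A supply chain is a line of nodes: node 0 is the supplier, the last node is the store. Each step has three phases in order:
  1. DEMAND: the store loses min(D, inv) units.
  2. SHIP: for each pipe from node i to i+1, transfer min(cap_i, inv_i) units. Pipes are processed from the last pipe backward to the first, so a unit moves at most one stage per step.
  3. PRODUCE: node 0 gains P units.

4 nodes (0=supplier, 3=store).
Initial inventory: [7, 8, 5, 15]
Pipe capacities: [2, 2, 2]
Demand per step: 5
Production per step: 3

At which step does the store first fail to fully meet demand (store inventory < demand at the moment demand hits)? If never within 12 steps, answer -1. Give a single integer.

Step 1: demand=5,sold=5 ship[2->3]=2 ship[1->2]=2 ship[0->1]=2 prod=3 -> [8 8 5 12]
Step 2: demand=5,sold=5 ship[2->3]=2 ship[1->2]=2 ship[0->1]=2 prod=3 -> [9 8 5 9]
Step 3: demand=5,sold=5 ship[2->3]=2 ship[1->2]=2 ship[0->1]=2 prod=3 -> [10 8 5 6]
Step 4: demand=5,sold=5 ship[2->3]=2 ship[1->2]=2 ship[0->1]=2 prod=3 -> [11 8 5 3]
Step 5: demand=5,sold=3 ship[2->3]=2 ship[1->2]=2 ship[0->1]=2 prod=3 -> [12 8 5 2]
Step 6: demand=5,sold=2 ship[2->3]=2 ship[1->2]=2 ship[0->1]=2 prod=3 -> [13 8 5 2]
Step 7: demand=5,sold=2 ship[2->3]=2 ship[1->2]=2 ship[0->1]=2 prod=3 -> [14 8 5 2]
Step 8: demand=5,sold=2 ship[2->3]=2 ship[1->2]=2 ship[0->1]=2 prod=3 -> [15 8 5 2]
Step 9: demand=5,sold=2 ship[2->3]=2 ship[1->2]=2 ship[0->1]=2 prod=3 -> [16 8 5 2]
Step 10: demand=5,sold=2 ship[2->3]=2 ship[1->2]=2 ship[0->1]=2 prod=3 -> [17 8 5 2]
Step 11: demand=5,sold=2 ship[2->3]=2 ship[1->2]=2 ship[0->1]=2 prod=3 -> [18 8 5 2]
Step 12: demand=5,sold=2 ship[2->3]=2 ship[1->2]=2 ship[0->1]=2 prod=3 -> [19 8 5 2]
First stockout at step 5

5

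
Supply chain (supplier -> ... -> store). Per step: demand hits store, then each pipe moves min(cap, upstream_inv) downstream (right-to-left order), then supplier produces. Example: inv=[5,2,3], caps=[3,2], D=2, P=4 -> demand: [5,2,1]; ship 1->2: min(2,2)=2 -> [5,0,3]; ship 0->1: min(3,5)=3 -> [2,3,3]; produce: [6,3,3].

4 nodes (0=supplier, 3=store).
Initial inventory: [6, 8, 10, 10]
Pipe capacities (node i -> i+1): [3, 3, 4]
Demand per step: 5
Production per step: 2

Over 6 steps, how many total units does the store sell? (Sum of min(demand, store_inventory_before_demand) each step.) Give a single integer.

Answer: 30

Derivation:
Step 1: sold=5 (running total=5) -> [5 8 9 9]
Step 2: sold=5 (running total=10) -> [4 8 8 8]
Step 3: sold=5 (running total=15) -> [3 8 7 7]
Step 4: sold=5 (running total=20) -> [2 8 6 6]
Step 5: sold=5 (running total=25) -> [2 7 5 5]
Step 6: sold=5 (running total=30) -> [2 6 4 4]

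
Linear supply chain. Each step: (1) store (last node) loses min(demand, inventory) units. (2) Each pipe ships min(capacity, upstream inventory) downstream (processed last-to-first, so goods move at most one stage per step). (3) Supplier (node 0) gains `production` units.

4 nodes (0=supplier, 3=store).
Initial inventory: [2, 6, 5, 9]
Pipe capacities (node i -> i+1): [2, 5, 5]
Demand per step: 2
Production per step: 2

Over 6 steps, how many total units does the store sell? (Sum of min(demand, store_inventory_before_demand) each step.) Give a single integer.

Answer: 12

Derivation:
Step 1: sold=2 (running total=2) -> [2 3 5 12]
Step 2: sold=2 (running total=4) -> [2 2 3 15]
Step 3: sold=2 (running total=6) -> [2 2 2 16]
Step 4: sold=2 (running total=8) -> [2 2 2 16]
Step 5: sold=2 (running total=10) -> [2 2 2 16]
Step 6: sold=2 (running total=12) -> [2 2 2 16]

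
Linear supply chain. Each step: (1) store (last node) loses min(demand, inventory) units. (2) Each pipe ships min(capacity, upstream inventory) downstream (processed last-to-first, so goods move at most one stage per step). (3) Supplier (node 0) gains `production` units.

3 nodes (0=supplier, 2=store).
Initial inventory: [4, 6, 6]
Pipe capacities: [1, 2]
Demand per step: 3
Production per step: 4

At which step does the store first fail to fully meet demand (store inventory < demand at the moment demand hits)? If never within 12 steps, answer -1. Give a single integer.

Step 1: demand=3,sold=3 ship[1->2]=2 ship[0->1]=1 prod=4 -> [7 5 5]
Step 2: demand=3,sold=3 ship[1->2]=2 ship[0->1]=1 prod=4 -> [10 4 4]
Step 3: demand=3,sold=3 ship[1->2]=2 ship[0->1]=1 prod=4 -> [13 3 3]
Step 4: demand=3,sold=3 ship[1->2]=2 ship[0->1]=1 prod=4 -> [16 2 2]
Step 5: demand=3,sold=2 ship[1->2]=2 ship[0->1]=1 prod=4 -> [19 1 2]
Step 6: demand=3,sold=2 ship[1->2]=1 ship[0->1]=1 prod=4 -> [22 1 1]
Step 7: demand=3,sold=1 ship[1->2]=1 ship[0->1]=1 prod=4 -> [25 1 1]
Step 8: demand=3,sold=1 ship[1->2]=1 ship[0->1]=1 prod=4 -> [28 1 1]
Step 9: demand=3,sold=1 ship[1->2]=1 ship[0->1]=1 prod=4 -> [31 1 1]
Step 10: demand=3,sold=1 ship[1->2]=1 ship[0->1]=1 prod=4 -> [34 1 1]
Step 11: demand=3,sold=1 ship[1->2]=1 ship[0->1]=1 prod=4 -> [37 1 1]
Step 12: demand=3,sold=1 ship[1->2]=1 ship[0->1]=1 prod=4 -> [40 1 1]
First stockout at step 5

5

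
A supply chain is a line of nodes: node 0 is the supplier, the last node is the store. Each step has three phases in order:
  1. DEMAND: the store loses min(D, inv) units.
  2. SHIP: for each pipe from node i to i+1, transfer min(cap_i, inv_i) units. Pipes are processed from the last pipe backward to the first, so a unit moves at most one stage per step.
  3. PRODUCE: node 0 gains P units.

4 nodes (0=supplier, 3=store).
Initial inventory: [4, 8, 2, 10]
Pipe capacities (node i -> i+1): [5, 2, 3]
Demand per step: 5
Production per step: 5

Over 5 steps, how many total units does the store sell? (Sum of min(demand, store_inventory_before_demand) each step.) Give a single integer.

Step 1: sold=5 (running total=5) -> [5 10 2 7]
Step 2: sold=5 (running total=10) -> [5 13 2 4]
Step 3: sold=4 (running total=14) -> [5 16 2 2]
Step 4: sold=2 (running total=16) -> [5 19 2 2]
Step 5: sold=2 (running total=18) -> [5 22 2 2]

Answer: 18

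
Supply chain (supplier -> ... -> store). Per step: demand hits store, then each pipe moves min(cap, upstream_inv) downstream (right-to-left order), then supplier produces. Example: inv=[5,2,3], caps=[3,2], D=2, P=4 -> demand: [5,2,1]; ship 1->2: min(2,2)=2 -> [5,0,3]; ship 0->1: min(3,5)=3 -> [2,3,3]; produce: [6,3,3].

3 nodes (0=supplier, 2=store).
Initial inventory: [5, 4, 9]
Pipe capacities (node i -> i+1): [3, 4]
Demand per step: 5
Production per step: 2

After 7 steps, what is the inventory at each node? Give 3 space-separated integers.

Step 1: demand=5,sold=5 ship[1->2]=4 ship[0->1]=3 prod=2 -> inv=[4 3 8]
Step 2: demand=5,sold=5 ship[1->2]=3 ship[0->1]=3 prod=2 -> inv=[3 3 6]
Step 3: demand=5,sold=5 ship[1->2]=3 ship[0->1]=3 prod=2 -> inv=[2 3 4]
Step 4: demand=5,sold=4 ship[1->2]=3 ship[0->1]=2 prod=2 -> inv=[2 2 3]
Step 5: demand=5,sold=3 ship[1->2]=2 ship[0->1]=2 prod=2 -> inv=[2 2 2]
Step 6: demand=5,sold=2 ship[1->2]=2 ship[0->1]=2 prod=2 -> inv=[2 2 2]
Step 7: demand=5,sold=2 ship[1->2]=2 ship[0->1]=2 prod=2 -> inv=[2 2 2]

2 2 2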